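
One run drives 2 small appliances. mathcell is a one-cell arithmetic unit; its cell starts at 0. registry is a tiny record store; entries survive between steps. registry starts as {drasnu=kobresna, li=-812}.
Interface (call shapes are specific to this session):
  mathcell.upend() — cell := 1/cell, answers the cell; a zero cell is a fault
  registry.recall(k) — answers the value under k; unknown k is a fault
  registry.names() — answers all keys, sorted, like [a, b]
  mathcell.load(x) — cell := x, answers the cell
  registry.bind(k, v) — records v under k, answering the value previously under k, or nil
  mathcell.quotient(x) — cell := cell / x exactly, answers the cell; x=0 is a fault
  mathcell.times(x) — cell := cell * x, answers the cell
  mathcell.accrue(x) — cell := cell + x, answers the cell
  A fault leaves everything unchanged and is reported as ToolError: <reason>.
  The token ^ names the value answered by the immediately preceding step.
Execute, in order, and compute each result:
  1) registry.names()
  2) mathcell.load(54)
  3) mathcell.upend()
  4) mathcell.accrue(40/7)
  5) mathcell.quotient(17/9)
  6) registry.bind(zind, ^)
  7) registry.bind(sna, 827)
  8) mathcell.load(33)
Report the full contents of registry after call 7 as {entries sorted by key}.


CALL names[]
RET  [drasnu, li]
CALL load[x='54']
RET  54
CALL upend[]
RET  1/54
CALL accrue[x='40/7']
RET  2167/378
CALL quotient[x='17/9']
RET  2167/714
CALL bind[k='zind'; v='^']
RET  nil
CALL bind[k='sna'; v='827']
RET  nil
CALL load[x='33']
RET  33

Answer: {drasnu=kobresna, li=-812, sna=827, zind=2167/714}


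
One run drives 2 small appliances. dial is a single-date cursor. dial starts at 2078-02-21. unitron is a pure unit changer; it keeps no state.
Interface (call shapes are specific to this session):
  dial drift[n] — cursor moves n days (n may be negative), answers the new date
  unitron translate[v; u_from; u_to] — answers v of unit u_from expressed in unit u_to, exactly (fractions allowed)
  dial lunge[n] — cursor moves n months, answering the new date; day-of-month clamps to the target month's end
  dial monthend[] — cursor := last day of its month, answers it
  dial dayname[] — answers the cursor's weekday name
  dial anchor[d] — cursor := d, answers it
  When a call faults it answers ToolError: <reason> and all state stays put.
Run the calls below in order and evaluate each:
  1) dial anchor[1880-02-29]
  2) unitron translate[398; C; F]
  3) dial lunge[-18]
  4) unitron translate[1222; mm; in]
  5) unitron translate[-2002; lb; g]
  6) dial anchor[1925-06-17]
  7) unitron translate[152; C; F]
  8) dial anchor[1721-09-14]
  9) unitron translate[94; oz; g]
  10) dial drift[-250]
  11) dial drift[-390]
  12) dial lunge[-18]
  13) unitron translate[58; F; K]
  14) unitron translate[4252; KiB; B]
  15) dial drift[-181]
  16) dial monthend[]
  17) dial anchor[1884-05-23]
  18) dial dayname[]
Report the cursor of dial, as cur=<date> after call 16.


Answer: cur=1717-12-31

Derivation:
Step: dial anchor[1880-02-29]
Result: 1880-02-29
Step: unitron translate[398; C; F]
Result: 3742/5
Step: dial lunge[-18]
Result: 1878-08-29
Step: unitron translate[1222; mm; in]
Result: 6110/127
Step: unitron translate[-2002; lb; g]
Result: -45404596237/50000
Step: dial anchor[1925-06-17]
Result: 1925-06-17
Step: unitron translate[152; C; F]
Result: 1528/5
Step: dial anchor[1721-09-14]
Result: 1721-09-14
Step: unitron translate[94; oz; g]
Result: 2131884139/800000
Step: dial drift[-250]
Result: 1721-01-07
Step: dial drift[-390]
Result: 1719-12-14
Step: dial lunge[-18]
Result: 1718-06-14
Step: unitron translate[58; F; K]
Result: 51767/180
Step: unitron translate[4252; KiB; B]
Result: 4354048
Step: dial drift[-181]
Result: 1717-12-15
Step: dial monthend[]
Result: 1717-12-31
Step: dial anchor[1884-05-23]
Result: 1884-05-23
Step: dial dayname[]
Result: Friday


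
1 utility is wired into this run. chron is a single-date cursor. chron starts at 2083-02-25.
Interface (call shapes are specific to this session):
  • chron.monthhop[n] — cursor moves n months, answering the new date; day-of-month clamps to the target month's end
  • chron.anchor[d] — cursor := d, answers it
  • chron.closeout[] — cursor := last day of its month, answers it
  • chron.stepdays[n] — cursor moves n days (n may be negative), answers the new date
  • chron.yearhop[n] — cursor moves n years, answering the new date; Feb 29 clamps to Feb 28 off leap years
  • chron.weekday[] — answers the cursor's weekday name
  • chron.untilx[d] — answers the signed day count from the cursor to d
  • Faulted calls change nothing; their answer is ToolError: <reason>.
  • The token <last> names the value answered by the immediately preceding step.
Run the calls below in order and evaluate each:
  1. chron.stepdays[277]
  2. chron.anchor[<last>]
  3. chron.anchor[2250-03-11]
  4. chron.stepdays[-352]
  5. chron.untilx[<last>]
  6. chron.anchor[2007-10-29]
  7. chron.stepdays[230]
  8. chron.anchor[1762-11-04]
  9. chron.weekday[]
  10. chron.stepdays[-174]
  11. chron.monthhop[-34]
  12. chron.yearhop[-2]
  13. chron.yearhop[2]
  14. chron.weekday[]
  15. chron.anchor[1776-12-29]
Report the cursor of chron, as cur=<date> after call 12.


Answer: cur=1757-07-14

Derivation:
;; chron.stepdays(n→277) ~> 2083-11-29
;; chron.anchor(d→<last>) ~> 2083-11-29
;; chron.anchor(d→2250-03-11) ~> 2250-03-11
;; chron.stepdays(n→-352) ~> 2249-03-24
;; chron.untilx(d→<last>) ~> 0
;; chron.anchor(d→2007-10-29) ~> 2007-10-29
;; chron.stepdays(n→230) ~> 2008-06-15
;; chron.anchor(d→1762-11-04) ~> 1762-11-04
;; chron.weekday() ~> Thursday
;; chron.stepdays(n→-174) ~> 1762-05-14
;; chron.monthhop(n→-34) ~> 1759-07-14
;; chron.yearhop(n→-2) ~> 1757-07-14
;; chron.yearhop(n→2) ~> 1759-07-14
;; chron.weekday() ~> Saturday
;; chron.anchor(d→1776-12-29) ~> 1776-12-29


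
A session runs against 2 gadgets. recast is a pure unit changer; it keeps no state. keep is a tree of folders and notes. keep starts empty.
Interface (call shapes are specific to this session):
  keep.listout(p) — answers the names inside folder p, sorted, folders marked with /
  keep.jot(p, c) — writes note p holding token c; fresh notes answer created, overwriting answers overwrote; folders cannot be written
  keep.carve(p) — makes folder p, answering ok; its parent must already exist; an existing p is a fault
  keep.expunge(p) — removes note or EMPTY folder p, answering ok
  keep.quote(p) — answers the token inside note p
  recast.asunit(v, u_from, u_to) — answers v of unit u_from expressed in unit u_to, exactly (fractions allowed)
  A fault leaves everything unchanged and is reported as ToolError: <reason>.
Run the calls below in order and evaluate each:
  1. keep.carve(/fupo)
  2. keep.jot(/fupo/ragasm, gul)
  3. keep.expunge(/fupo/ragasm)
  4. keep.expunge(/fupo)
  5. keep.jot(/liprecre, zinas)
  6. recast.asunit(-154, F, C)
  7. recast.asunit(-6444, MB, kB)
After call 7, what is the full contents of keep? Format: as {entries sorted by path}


I run keep.carve on p→/fupo, → ok.
Then keep.jot on p→/fupo/ragasm, c→gul, which returns created.
Now I run keep.expunge on p→/fupo/ragasm, which returns ok.
Calling keep.expunge on p→/fupo, and get ok.
Invoking keep.jot on p→/liprecre, c→zinas, giving created.
I run recast.asunit on v→-154, u_from→F, u_to→C, — result: -310/3.
Using recast.asunit on v→-6444, u_from→MB, u_to→kB, → -6444000.

Answer: {liprecre=zinas}


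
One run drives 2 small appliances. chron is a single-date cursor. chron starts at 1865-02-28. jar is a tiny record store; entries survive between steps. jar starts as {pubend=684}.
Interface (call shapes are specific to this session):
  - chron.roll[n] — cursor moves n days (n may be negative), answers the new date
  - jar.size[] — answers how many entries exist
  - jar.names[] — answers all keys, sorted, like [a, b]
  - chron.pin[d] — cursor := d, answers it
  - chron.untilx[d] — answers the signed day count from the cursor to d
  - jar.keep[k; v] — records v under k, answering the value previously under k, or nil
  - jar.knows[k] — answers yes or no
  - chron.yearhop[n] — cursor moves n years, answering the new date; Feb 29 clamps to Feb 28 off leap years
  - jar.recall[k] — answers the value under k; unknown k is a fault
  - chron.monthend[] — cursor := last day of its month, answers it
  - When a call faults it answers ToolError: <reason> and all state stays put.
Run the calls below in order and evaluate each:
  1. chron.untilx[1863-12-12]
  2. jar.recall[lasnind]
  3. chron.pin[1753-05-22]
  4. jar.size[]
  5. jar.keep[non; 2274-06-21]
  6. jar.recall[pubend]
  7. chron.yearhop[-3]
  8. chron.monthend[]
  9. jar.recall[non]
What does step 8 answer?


Answer: 1750-05-31

Derivation:
% untilx(1863-12-12) -> -444
% recall(lasnind) -> ToolError: no such key lasnind
% pin(1753-05-22) -> 1753-05-22
% size() -> 1
% keep(non, 2274-06-21) -> nil
% recall(pubend) -> 684
% yearhop(-3) -> 1750-05-22
% monthend() -> 1750-05-31
% recall(non) -> 2274-06-21


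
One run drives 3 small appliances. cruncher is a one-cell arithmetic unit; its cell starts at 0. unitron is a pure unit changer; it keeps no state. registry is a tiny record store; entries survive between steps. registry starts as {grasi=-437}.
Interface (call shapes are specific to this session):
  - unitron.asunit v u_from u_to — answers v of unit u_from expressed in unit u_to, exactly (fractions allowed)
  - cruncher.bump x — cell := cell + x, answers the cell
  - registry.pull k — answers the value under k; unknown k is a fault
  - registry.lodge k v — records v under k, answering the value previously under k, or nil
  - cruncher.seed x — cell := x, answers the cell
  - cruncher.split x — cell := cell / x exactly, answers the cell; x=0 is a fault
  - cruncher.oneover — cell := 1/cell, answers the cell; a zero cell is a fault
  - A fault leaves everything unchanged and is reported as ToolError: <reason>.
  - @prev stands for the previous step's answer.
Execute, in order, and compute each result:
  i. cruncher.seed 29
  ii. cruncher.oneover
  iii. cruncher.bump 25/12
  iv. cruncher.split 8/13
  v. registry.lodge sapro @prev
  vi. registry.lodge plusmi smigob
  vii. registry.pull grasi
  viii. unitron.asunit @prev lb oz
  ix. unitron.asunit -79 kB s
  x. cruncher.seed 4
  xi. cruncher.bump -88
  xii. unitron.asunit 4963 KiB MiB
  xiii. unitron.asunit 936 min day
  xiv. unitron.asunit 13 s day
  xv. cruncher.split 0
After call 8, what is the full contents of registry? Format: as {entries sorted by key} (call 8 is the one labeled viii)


-- cruncher.seed(x: 29) ~> 29
-- cruncher.oneover() ~> 1/29
-- cruncher.bump(x: 25/12) ~> 737/348
-- cruncher.split(x: 8/13) ~> 9581/2784
-- registry.lodge(k: sapro, v: @prev) ~> nil
-- registry.lodge(k: plusmi, v: smigob) ~> nil
-- registry.pull(k: grasi) ~> -437
-- unitron.asunit(v: @prev, u_from: lb, u_to: oz) ~> -6992
-- unitron.asunit(v: -79, u_from: kB, u_to: s) ~> ToolError: incompatible units
-- cruncher.seed(x: 4) ~> 4
-- cruncher.bump(x: -88) ~> -84
-- unitron.asunit(v: 4963, u_from: KiB, u_to: MiB) ~> 4963/1024
-- unitron.asunit(v: 936, u_from: min, u_to: day) ~> 13/20
-- unitron.asunit(v: 13, u_from: s, u_to: day) ~> 13/86400
-- cruncher.split(x: 0) ~> ToolError: division by zero

Answer: {grasi=-437, plusmi=smigob, sapro=9581/2784}


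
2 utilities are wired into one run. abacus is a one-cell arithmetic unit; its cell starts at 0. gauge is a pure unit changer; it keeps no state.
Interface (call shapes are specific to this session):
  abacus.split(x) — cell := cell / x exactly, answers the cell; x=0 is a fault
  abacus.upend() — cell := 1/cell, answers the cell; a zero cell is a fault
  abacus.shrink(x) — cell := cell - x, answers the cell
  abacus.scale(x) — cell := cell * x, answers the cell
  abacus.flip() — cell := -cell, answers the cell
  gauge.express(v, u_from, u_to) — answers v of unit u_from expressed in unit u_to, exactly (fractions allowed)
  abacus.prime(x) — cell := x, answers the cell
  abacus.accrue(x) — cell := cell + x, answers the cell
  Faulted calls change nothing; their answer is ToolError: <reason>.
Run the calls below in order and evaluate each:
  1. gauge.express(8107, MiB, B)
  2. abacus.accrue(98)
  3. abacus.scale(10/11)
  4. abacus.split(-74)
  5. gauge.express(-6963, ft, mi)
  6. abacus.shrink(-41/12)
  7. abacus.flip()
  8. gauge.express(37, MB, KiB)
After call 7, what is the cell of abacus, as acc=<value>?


Then gauge.express(v=8107, u_from=MiB, u_to=B), which returns 8500805632.
I use abacus.accrue(x=98): 98.
I try abacus.scale(x=10/11), and get 980/11.
Then abacus.split(x=-74), and observe -490/407.
Then gauge.express(v=-6963, u_from=ft, u_to=mi), which returns -211/160.
Calling abacus.shrink(x=-41/12), and observe 10807/4884.
Then abacus.flip, and observe -10807/4884.
Using gauge.express(v=37, u_from=MB, u_to=KiB), which returns 578125/16.

Answer: acc=-10807/4884


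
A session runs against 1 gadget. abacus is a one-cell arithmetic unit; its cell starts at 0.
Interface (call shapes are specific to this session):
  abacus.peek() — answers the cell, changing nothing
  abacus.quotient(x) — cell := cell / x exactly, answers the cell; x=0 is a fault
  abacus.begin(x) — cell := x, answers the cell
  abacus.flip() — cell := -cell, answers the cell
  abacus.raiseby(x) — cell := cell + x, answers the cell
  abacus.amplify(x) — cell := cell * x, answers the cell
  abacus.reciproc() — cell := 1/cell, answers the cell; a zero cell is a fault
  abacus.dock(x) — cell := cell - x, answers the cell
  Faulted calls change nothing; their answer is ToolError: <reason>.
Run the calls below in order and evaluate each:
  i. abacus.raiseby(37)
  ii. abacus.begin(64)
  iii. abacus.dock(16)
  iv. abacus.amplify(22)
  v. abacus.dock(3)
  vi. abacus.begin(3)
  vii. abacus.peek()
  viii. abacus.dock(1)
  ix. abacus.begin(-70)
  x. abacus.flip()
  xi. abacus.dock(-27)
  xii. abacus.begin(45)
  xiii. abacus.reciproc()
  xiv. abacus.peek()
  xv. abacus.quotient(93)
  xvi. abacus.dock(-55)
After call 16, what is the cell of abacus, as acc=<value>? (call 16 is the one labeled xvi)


Answer: acc=230176/4185

Derivation:
// 1. abacus.raiseby(37) ~> 37
// 2. abacus.begin(64) ~> 64
// 3. abacus.dock(16) ~> 48
// 4. abacus.amplify(22) ~> 1056
// 5. abacus.dock(3) ~> 1053
// 6. abacus.begin(3) ~> 3
// 7. abacus.peek() ~> 3
// 8. abacus.dock(1) ~> 2
// 9. abacus.begin(-70) ~> -70
// 10. abacus.flip() ~> 70
// 11. abacus.dock(-27) ~> 97
// 12. abacus.begin(45) ~> 45
// 13. abacus.reciproc() ~> 1/45
// 14. abacus.peek() ~> 1/45
// 15. abacus.quotient(93) ~> 1/4185
// 16. abacus.dock(-55) ~> 230176/4185


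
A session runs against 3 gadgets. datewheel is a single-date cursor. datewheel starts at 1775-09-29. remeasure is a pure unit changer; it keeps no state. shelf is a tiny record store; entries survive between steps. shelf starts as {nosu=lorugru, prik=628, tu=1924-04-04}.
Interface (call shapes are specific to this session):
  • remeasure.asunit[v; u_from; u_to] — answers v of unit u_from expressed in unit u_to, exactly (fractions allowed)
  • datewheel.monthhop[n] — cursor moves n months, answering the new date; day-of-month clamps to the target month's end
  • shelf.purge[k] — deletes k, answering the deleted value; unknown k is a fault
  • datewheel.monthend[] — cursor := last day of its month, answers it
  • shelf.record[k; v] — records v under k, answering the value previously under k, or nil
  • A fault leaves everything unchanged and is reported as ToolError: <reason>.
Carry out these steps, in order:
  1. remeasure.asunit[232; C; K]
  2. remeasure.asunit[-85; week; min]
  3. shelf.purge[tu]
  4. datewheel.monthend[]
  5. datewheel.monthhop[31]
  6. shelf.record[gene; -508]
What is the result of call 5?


> remeasure.asunit v: 232 u_from: C u_to: K
= 10103/20
> remeasure.asunit v: -85 u_from: week u_to: min
= -856800
> shelf.purge k: tu
= 1924-04-04
> datewheel.monthend
= 1775-09-30
> datewheel.monthhop n: 31
= 1778-04-30
> shelf.record k: gene v: -508
= nil

Answer: 1778-04-30


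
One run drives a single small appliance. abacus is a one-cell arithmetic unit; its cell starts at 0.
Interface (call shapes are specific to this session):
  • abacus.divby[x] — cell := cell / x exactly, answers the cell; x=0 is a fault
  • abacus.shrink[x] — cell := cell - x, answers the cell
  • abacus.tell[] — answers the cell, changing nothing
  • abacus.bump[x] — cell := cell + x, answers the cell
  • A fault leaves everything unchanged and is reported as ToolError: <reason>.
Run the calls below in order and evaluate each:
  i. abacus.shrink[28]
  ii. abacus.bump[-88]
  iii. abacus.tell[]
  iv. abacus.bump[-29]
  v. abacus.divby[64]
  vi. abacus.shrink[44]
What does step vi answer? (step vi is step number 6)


Answer: -2961/64

Derivation:
I run shrink with x→28, yielding -28.
Using bump with x→-88: -116.
Next I call tell(), and observe -116.
I use bump with x→-29, yielding -145.
Invoking divby with x→64, and get -145/64.
I use shrink with x→44: -2961/64.


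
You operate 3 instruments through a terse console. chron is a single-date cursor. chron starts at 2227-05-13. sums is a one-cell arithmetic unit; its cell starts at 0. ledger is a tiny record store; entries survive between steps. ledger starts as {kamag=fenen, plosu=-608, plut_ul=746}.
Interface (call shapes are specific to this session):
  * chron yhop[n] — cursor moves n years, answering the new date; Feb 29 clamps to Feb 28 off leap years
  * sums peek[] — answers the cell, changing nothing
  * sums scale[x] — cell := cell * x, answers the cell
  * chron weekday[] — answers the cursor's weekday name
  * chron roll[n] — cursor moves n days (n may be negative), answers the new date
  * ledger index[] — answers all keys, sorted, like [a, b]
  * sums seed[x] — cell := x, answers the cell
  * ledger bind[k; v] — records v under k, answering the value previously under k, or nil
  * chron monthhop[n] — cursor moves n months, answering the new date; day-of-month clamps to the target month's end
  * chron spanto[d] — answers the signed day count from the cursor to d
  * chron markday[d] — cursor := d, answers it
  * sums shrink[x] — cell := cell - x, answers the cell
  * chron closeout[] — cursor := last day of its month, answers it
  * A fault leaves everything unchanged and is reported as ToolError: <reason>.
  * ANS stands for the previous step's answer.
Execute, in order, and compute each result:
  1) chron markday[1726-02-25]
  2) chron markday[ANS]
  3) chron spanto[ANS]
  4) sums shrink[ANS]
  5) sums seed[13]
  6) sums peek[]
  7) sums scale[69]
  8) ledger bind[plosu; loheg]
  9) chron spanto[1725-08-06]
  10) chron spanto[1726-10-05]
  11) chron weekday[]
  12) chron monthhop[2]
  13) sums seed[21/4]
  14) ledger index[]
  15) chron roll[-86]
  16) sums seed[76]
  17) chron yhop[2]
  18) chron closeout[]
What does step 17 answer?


Answer: 1728-01-29

Derivation:
$ chron markday d→1726-02-25
:: 1726-02-25
$ chron markday d→ANS
:: 1726-02-25
$ chron spanto d→ANS
:: 0
$ sums shrink x→ANS
:: 0
$ sums seed x→13
:: 13
$ sums peek
:: 13
$ sums scale x→69
:: 897
$ ledger bind k→plosu v→loheg
:: -608
$ chron spanto d→1725-08-06
:: -203
$ chron spanto d→1726-10-05
:: 222
$ chron weekday
:: Monday
$ chron monthhop n→2
:: 1726-04-25
$ sums seed x→21/4
:: 21/4
$ ledger index
:: [kamag, plosu, plut_ul]
$ chron roll n→-86
:: 1726-01-29
$ sums seed x→76
:: 76
$ chron yhop n→2
:: 1728-01-29
$ chron closeout
:: 1728-01-31


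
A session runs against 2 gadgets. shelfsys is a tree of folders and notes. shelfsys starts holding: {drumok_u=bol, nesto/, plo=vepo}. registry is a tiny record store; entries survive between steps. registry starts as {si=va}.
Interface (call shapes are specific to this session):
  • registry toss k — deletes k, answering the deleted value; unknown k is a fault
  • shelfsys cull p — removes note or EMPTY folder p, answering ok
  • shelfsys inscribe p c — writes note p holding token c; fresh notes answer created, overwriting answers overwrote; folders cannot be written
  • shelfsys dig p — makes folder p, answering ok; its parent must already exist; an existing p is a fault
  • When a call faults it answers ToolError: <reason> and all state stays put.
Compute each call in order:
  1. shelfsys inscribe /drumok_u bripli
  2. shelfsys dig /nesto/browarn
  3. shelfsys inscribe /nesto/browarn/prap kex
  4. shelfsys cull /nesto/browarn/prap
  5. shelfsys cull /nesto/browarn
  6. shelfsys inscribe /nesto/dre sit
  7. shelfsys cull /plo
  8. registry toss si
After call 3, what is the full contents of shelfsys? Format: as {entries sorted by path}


Answer: {drumok_u=bripli, nesto/, nesto/browarn/, nesto/browarn/prap=kex, plo=vepo}

Derivation:
>> shelfsys inscribe(p→/drumok_u, c→bripli)
<< overwrote
>> shelfsys dig(p→/nesto/browarn)
<< ok
>> shelfsys inscribe(p→/nesto/browarn/prap, c→kex)
<< created
>> shelfsys cull(p→/nesto/browarn/prap)
<< ok
>> shelfsys cull(p→/nesto/browarn)
<< ok
>> shelfsys inscribe(p→/nesto/dre, c→sit)
<< created
>> shelfsys cull(p→/plo)
<< ok
>> registry toss(k→si)
<< va


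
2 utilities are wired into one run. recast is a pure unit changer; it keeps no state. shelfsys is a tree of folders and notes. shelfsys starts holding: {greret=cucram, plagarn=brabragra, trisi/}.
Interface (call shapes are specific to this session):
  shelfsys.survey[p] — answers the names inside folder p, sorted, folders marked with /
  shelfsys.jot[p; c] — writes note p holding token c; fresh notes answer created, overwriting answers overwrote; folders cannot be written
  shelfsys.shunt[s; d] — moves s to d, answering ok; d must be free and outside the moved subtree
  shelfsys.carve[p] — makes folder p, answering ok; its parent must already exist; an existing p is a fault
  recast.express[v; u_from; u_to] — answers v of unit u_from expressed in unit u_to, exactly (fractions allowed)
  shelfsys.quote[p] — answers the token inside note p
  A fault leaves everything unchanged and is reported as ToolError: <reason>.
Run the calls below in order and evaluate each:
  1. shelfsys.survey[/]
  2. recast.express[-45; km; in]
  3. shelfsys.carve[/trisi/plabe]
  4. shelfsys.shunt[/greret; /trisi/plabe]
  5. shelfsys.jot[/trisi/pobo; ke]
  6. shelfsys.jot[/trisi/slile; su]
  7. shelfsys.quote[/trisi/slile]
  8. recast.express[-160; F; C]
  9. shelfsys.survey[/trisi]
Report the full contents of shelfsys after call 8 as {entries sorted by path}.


Answer: {greret=cucram, plagarn=brabragra, trisi/, trisi/plabe/, trisi/pobo=ke, trisi/slile=su}

Derivation:
Act: shelfsys.survey[p=/]
Obs: [greret, plagarn, trisi/]
Act: recast.express[v=-45; u_from=km; u_to=in]
Obs: -225000000/127
Act: shelfsys.carve[p=/trisi/plabe]
Obs: ok
Act: shelfsys.shunt[s=/greret; d=/trisi/plabe]
Obs: ToolError: exists
Act: shelfsys.jot[p=/trisi/pobo; c=ke]
Obs: created
Act: shelfsys.jot[p=/trisi/slile; c=su]
Obs: created
Act: shelfsys.quote[p=/trisi/slile]
Obs: su
Act: recast.express[v=-160; u_from=F; u_to=C]
Obs: -320/3
Act: shelfsys.survey[p=/trisi]
Obs: [plabe/, pobo, slile]


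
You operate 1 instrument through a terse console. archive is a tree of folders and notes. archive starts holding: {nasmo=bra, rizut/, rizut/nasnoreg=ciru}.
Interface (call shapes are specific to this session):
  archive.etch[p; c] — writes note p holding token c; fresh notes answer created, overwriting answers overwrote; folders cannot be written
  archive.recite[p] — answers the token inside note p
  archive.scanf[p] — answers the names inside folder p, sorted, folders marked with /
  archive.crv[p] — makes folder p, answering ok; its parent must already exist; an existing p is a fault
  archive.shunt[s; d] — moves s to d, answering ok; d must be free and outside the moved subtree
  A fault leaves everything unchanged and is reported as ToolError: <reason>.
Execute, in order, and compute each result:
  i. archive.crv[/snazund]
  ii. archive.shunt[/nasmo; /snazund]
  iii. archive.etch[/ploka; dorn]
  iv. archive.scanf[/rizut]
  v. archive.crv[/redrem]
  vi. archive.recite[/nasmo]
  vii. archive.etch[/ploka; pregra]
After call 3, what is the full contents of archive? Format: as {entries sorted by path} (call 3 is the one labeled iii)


Answer: {nasmo=bra, ploka=dorn, rizut/, rizut/nasnoreg=ciru, snazund/}

Derivation:
$ archive.crv p: /snazund
:: ok
$ archive.shunt s: /nasmo d: /snazund
:: ToolError: exists
$ archive.etch p: /ploka c: dorn
:: created
$ archive.scanf p: /rizut
:: [nasnoreg]
$ archive.crv p: /redrem
:: ok
$ archive.recite p: /nasmo
:: bra
$ archive.etch p: /ploka c: pregra
:: overwrote


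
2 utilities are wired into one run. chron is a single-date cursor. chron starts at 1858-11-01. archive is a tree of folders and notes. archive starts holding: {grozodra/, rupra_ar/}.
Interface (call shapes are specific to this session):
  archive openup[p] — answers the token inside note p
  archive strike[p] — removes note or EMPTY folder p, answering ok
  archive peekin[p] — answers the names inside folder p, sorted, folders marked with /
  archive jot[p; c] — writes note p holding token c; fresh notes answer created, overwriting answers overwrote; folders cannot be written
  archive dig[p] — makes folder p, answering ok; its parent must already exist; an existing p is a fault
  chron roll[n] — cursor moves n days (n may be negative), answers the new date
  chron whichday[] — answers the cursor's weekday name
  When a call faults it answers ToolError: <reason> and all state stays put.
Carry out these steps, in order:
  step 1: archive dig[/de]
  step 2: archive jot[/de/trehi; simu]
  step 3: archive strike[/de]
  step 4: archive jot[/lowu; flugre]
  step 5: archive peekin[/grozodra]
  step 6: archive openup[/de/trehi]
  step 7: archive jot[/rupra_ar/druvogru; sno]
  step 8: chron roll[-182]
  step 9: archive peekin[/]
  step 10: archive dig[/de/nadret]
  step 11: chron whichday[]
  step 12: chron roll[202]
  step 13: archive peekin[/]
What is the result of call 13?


Act: archive dig[p=/de]
Obs: ok
Act: archive jot[p=/de/trehi; c=simu]
Obs: created
Act: archive strike[p=/de]
Obs: ToolError: not empty
Act: archive jot[p=/lowu; c=flugre]
Obs: created
Act: archive peekin[p=/grozodra]
Obs: []
Act: archive openup[p=/de/trehi]
Obs: simu
Act: archive jot[p=/rupra_ar/druvogru; c=sno]
Obs: created
Act: chron roll[n=-182]
Obs: 1858-05-03
Act: archive peekin[p=/]
Obs: [de/, grozodra/, lowu, rupra_ar/]
Act: archive dig[p=/de/nadret]
Obs: ok
Act: chron whichday[]
Obs: Monday
Act: chron roll[n=202]
Obs: 1858-11-21
Act: archive peekin[p=/]
Obs: [de/, grozodra/, lowu, rupra_ar/]

Answer: [de/, grozodra/, lowu, rupra_ar/]


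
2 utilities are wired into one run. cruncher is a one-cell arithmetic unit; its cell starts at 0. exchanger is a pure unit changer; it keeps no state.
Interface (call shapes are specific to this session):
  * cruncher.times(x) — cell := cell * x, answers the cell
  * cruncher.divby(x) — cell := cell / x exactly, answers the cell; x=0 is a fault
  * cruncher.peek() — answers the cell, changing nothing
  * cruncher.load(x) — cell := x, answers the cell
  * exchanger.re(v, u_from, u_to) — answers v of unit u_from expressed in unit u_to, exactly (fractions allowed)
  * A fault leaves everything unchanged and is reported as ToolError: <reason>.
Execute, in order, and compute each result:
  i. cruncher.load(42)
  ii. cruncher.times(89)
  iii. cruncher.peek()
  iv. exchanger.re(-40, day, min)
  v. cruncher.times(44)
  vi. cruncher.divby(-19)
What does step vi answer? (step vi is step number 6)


Answer: -164472/19

Derivation:
% cruncher.load(x=42) => 42
% cruncher.times(x=89) => 3738
% cruncher.peek() => 3738
% exchanger.re(v=-40, u_from=day, u_to=min) => -57600
% cruncher.times(x=44) => 164472
% cruncher.divby(x=-19) => -164472/19


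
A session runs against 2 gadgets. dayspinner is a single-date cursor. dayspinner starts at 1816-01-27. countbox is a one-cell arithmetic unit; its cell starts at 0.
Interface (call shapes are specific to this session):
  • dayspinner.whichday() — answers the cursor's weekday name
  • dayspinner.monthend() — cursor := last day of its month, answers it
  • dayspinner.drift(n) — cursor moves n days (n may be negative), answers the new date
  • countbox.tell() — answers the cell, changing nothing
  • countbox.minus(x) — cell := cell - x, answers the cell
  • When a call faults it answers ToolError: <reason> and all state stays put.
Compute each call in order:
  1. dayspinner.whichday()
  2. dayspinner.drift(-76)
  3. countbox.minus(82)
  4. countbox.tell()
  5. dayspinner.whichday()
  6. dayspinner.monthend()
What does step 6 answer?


-- dayspinner.whichday() -> Saturday
-- dayspinner.drift(n: -76) -> 1815-11-12
-- countbox.minus(x: 82) -> -82
-- countbox.tell() -> -82
-- dayspinner.whichday() -> Sunday
-- dayspinner.monthend() -> 1815-11-30

Answer: 1815-11-30


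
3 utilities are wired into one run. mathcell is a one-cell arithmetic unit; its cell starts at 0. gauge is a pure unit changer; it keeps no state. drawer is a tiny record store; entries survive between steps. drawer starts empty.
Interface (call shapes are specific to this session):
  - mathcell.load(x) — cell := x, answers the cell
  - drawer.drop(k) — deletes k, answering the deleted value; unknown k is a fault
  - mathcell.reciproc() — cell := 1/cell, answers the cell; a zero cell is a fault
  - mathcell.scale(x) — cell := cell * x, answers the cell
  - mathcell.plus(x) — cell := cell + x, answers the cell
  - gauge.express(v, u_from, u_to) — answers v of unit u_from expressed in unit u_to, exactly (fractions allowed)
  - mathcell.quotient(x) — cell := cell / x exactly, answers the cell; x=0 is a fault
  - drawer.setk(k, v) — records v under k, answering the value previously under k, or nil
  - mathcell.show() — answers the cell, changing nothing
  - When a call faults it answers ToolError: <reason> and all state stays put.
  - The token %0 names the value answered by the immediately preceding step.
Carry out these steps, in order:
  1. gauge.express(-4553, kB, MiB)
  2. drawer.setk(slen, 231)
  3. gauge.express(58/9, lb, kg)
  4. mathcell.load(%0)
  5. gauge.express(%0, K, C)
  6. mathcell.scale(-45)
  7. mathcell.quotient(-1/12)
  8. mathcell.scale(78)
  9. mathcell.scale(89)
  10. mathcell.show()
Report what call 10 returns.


;; gauge.express(v→-4553, u_from→kB, u_to→MiB) ~> -569125/131072
;; drawer.setk(k→slen, v→231) ~> nil
;; gauge.express(v→58/9, u_from→lb, u_to→kg) ~> 1315417873/450000000
;; mathcell.load(x→%0) ~> 1315417873/450000000
;; gauge.express(v→%0, u_from→K, u_to→C) ~> -121602082127/450000000
;; mathcell.scale(x→-45) ~> -1315417873/10000000
;; mathcell.quotient(x→-1/12) ~> 3946253619/2500000
;; mathcell.scale(x→78) ~> 153903891141/1250000
;; mathcell.scale(x→89) ~> 13697446311549/1250000
;; mathcell.show() ~> 13697446311549/1250000

Answer: 13697446311549/1250000


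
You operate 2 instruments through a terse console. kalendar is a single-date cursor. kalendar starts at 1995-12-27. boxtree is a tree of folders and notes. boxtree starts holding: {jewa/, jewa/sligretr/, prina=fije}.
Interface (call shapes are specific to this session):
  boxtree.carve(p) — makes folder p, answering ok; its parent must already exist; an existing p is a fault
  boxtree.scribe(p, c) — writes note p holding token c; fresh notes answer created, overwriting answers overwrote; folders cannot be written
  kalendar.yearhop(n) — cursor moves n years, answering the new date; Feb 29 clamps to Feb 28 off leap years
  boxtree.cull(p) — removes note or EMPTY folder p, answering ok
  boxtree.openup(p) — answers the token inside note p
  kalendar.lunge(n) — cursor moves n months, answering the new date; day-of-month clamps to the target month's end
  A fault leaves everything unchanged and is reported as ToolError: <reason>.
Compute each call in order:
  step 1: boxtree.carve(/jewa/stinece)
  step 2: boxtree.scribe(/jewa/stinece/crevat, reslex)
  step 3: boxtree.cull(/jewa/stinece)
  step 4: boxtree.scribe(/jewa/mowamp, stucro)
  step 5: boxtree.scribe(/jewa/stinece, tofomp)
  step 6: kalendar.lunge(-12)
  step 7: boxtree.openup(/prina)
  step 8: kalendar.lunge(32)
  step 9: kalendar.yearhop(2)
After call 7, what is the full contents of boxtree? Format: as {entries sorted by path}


Do: carve[p: /jewa/stinece]
See: ok
Do: scribe[p: /jewa/stinece/crevat; c: reslex]
See: created
Do: cull[p: /jewa/stinece]
See: ToolError: not empty
Do: scribe[p: /jewa/mowamp; c: stucro]
See: created
Do: scribe[p: /jewa/stinece; c: tofomp]
See: ToolError: is a directory
Do: lunge[n: -12]
See: 1994-12-27
Do: openup[p: /prina]
See: fije
Do: lunge[n: 32]
See: 1997-08-27
Do: yearhop[n: 2]
See: 1999-08-27

Answer: {jewa/, jewa/mowamp=stucro, jewa/sligretr/, jewa/stinece/, jewa/stinece/crevat=reslex, prina=fije}


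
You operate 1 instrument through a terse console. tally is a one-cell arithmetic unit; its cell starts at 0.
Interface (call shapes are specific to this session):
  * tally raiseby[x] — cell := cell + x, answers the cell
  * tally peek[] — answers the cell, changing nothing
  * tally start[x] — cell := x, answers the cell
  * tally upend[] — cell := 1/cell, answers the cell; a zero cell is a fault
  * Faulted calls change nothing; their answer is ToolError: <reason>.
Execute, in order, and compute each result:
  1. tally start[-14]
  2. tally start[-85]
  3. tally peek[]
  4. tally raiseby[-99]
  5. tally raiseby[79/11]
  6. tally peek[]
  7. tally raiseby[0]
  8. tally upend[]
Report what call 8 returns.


Then tally start passing -14, → -14.
Then tally start passing -85: -85.
I invoke tally peek(), yielding -85.
I use tally raiseby passing -99, yielding -184.
Using tally raiseby passing 79/11, and see -1945/11.
I try tally peek, → -1945/11.
Calling tally raiseby passing 0, — result: -1945/11.
Then tally upend: -11/1945.

Answer: -11/1945


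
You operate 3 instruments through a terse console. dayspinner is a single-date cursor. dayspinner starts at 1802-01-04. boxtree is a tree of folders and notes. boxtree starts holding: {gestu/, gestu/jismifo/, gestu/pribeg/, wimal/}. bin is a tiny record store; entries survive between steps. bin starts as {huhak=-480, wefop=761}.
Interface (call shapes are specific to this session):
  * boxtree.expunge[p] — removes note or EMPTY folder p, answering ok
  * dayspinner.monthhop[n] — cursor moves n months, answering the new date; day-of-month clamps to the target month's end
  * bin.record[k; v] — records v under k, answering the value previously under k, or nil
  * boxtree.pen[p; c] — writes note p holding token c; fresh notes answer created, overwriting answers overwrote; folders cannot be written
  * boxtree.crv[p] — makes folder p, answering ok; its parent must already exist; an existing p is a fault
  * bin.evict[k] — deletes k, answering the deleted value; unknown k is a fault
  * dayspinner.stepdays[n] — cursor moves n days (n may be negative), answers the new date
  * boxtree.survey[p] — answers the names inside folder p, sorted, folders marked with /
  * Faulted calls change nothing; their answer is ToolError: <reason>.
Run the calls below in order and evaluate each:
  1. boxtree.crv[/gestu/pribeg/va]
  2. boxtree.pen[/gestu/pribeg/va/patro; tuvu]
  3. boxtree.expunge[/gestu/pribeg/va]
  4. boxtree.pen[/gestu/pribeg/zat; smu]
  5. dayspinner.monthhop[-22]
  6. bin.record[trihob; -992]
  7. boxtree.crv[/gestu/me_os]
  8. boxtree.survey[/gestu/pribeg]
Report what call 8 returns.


Answer: [va/, zat]

Derivation:
~$ boxtree.crv p: /gestu/pribeg/va
[out] ok
~$ boxtree.pen p: /gestu/pribeg/va/patro c: tuvu
[out] created
~$ boxtree.expunge p: /gestu/pribeg/va
[out] ToolError: not empty
~$ boxtree.pen p: /gestu/pribeg/zat c: smu
[out] created
~$ dayspinner.monthhop n: -22
[out] 1800-03-04
~$ bin.record k: trihob v: -992
[out] nil
~$ boxtree.crv p: /gestu/me_os
[out] ok
~$ boxtree.survey p: /gestu/pribeg
[out] [va/, zat]


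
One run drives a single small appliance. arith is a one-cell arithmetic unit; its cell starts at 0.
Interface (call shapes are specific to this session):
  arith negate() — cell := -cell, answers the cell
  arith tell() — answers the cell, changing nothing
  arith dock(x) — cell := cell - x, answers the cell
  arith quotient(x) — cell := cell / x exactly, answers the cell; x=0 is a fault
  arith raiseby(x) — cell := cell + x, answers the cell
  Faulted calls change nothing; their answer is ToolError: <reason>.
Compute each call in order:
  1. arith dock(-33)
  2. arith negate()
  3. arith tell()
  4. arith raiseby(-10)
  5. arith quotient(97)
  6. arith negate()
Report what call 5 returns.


Answer: -43/97

Derivation:
$ arith dock x=-33
= 33
$ arith negate
= -33
$ arith tell
= -33
$ arith raiseby x=-10
= -43
$ arith quotient x=97
= -43/97
$ arith negate
= 43/97


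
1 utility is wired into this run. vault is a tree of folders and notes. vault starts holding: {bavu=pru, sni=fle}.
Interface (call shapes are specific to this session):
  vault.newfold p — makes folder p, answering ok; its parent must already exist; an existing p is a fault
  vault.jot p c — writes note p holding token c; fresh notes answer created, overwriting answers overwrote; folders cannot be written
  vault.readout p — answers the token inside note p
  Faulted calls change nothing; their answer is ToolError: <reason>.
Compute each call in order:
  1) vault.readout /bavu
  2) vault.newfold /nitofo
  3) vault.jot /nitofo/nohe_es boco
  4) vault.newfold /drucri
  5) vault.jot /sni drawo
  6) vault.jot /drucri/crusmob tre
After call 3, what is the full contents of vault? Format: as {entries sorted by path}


Answer: {bavu=pru, nitofo/, nitofo/nohe_es=boco, sni=fle}

Derivation:
-- 1. vault.readout(p=/bavu) ~> pru
-- 2. vault.newfold(p=/nitofo) ~> ok
-- 3. vault.jot(p=/nitofo/nohe_es, c=boco) ~> created
-- 4. vault.newfold(p=/drucri) ~> ok
-- 5. vault.jot(p=/sni, c=drawo) ~> overwrote
-- 6. vault.jot(p=/drucri/crusmob, c=tre) ~> created


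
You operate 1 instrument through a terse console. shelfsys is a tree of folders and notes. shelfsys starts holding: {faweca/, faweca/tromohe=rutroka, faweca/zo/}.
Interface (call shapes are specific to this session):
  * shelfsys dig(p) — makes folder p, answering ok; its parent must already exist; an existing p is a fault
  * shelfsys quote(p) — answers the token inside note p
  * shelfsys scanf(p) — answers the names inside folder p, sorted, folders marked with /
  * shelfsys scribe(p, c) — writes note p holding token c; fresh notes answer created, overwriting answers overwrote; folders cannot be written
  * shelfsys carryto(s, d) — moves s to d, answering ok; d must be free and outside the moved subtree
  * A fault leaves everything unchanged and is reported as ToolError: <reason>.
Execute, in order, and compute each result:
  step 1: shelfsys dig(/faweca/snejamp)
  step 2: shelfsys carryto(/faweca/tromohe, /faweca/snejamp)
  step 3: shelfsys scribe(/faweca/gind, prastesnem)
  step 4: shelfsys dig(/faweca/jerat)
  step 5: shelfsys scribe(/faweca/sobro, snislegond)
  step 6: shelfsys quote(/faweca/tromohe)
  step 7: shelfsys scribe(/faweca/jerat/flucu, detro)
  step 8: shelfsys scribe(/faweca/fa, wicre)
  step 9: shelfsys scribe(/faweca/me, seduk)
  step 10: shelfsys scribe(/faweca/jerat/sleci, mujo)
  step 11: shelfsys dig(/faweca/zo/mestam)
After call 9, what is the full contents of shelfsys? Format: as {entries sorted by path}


Answer: {faweca/, faweca/fa=wicre, faweca/gind=prastesnem, faweca/jerat/, faweca/jerat/flucu=detro, faweca/me=seduk, faweca/snejamp/, faweca/sobro=snislegond, faweca/tromohe=rutroka, faweca/zo/}

Derivation:
CALL shelfsys dig[p: /faweca/snejamp]
RET  ok
CALL shelfsys carryto[s: /faweca/tromohe; d: /faweca/snejamp]
RET  ToolError: exists
CALL shelfsys scribe[p: /faweca/gind; c: prastesnem]
RET  created
CALL shelfsys dig[p: /faweca/jerat]
RET  ok
CALL shelfsys scribe[p: /faweca/sobro; c: snislegond]
RET  created
CALL shelfsys quote[p: /faweca/tromohe]
RET  rutroka
CALL shelfsys scribe[p: /faweca/jerat/flucu; c: detro]
RET  created
CALL shelfsys scribe[p: /faweca/fa; c: wicre]
RET  created
CALL shelfsys scribe[p: /faweca/me; c: seduk]
RET  created
CALL shelfsys scribe[p: /faweca/jerat/sleci; c: mujo]
RET  created
CALL shelfsys dig[p: /faweca/zo/mestam]
RET  ok
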